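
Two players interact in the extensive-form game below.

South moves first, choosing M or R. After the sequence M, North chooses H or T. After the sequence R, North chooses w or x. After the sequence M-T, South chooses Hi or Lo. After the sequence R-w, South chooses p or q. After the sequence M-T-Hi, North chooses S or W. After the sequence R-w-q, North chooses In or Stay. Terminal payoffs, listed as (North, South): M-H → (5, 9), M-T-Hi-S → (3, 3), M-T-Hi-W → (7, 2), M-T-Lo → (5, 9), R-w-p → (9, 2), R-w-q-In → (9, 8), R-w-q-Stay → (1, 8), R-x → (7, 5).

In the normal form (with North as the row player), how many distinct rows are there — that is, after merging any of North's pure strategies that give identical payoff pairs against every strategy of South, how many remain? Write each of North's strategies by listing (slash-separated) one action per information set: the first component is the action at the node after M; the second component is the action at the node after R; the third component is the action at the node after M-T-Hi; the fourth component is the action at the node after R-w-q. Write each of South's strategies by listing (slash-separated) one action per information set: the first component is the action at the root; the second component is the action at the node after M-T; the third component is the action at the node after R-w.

North has 16 pure strategies: H/w/S/In, H/w/S/Stay, H/w/W/In, H/w/W/Stay, H/x/S/In, H/x/S/Stay, H/x/W/In, H/x/W/Stay, T/w/S/In, T/w/S/Stay, T/w/W/In, T/w/W/Stay, T/x/S/In, T/x/S/Stay, T/x/W/In, T/x/W/Stay. Columns: M/Hi/p, M/Hi/q, M/Lo/p, M/Lo/q, R/Hi/p, R/Hi/q, R/Lo/p, R/Lo/q.
{H/w/S/In, H/w/W/In} → row (5,9) (5,9) (5,9) (5,9) (9,2) (9,8) (9,2) (9,8)
{H/w/S/Stay, H/w/W/Stay} → row (5,9) (5,9) (5,9) (5,9) (9,2) (1,8) (9,2) (1,8)
{H/x/S/In, H/x/S/Stay, H/x/W/In, H/x/W/Stay} → row (5,9) (5,9) (5,9) (5,9) (7,5) (7,5) (7,5) (7,5)
{T/w/S/In} → row (3,3) (3,3) (5,9) (5,9) (9,2) (9,8) (9,2) (9,8)
{T/w/S/Stay} → row (3,3) (3,3) (5,9) (5,9) (9,2) (1,8) (9,2) (1,8)
{T/w/W/In} → row (7,2) (7,2) (5,9) (5,9) (9,2) (9,8) (9,2) (9,8)
{T/w/W/Stay} → row (7,2) (7,2) (5,9) (5,9) (9,2) (1,8) (9,2) (1,8)
{T/x/S/In, T/x/S/Stay} → row (3,3) (3,3) (5,9) (5,9) (7,5) (7,5) (7,5) (7,5)
{T/x/W/In, T/x/W/Stay} → row (7,2) (7,2) (5,9) (5,9) (7,5) (7,5) (7,5) (7,5)
That's 9 distinct rows out of 16 strategies.

9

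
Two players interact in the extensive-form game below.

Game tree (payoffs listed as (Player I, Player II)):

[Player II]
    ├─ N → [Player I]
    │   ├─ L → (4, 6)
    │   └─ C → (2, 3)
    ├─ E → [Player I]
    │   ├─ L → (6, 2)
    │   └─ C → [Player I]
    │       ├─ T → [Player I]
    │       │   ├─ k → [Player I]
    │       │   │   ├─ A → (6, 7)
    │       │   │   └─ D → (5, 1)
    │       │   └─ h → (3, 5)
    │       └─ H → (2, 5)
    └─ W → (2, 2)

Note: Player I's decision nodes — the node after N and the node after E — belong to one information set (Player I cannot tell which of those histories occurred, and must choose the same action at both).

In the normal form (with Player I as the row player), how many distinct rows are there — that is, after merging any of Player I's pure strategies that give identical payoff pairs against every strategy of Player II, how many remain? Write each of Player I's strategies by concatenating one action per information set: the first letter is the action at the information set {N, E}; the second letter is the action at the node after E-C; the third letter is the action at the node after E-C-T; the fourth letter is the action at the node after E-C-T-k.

5

Player I has 16 pure strategies: LTkA, LTkD, LThA, LThD, LHkA, LHkD, LHhA, LHhD, CTkA, CTkD, CThA, CThD, CHkA, CHkD, CHhA, CHhD. Columns: N, E, W.
{LTkA, LTkD, LThA, LThD, LHkA, LHkD, LHhA, LHhD} → row (4,6) (6,2) (2,2)
{CTkA} → row (2,3) (6,7) (2,2)
{CTkD} → row (2,3) (5,1) (2,2)
{CThA, CThD} → row (2,3) (3,5) (2,2)
{CHkA, CHkD, CHhA, CHhD} → row (2,3) (2,5) (2,2)
That's 5 distinct rows out of 16 strategies.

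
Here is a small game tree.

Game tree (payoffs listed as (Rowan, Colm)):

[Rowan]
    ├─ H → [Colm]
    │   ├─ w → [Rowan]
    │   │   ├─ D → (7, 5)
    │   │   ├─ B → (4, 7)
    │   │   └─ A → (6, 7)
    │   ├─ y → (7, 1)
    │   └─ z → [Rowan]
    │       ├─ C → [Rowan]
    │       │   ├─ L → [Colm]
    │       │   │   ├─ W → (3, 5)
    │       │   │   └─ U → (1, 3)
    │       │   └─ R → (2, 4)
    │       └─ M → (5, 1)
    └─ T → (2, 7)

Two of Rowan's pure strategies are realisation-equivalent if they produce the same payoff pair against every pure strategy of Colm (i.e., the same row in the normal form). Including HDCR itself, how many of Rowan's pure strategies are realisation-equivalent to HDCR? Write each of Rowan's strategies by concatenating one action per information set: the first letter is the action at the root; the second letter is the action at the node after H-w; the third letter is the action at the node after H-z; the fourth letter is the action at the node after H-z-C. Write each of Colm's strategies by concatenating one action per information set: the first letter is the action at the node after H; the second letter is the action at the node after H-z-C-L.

1

Row for HDCR (columns wW, wU, yW, yU, zW, zU): (7,5) (7,5) (7,1) (7,1) (2,4) (2,4).
Every one of Rowan's information sets is on the play path for some reply by Colm when Rowan follows HDCR.
Changing the action at any of them therefore changes at least one column, so only HDCR itself gives this row.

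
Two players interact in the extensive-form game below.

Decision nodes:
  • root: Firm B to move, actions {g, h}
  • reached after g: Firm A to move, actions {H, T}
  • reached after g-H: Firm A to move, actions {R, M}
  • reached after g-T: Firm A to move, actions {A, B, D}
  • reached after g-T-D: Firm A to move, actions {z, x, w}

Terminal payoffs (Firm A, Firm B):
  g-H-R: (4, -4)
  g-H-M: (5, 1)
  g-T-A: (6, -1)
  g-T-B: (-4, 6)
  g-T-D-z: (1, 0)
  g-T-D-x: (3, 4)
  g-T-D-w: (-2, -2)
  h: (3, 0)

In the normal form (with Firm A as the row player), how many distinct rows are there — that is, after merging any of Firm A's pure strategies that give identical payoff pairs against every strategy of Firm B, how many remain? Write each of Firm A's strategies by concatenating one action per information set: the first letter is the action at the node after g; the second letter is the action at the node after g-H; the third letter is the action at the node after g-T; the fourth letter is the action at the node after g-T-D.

Firm A has 36 pure strategies: HRAz, HRAx, HRAw, HRBz, HRBx, HRBw, HRDz, HRDx, HRDw, HMAz, HMAx, HMAw, HMBz, HMBx, HMBw, HMDz, HMDx, HMDw, TRAz, TRAx, TRAw, TRBz, TRBx, TRBw, TRDz, TRDx, TRDw, TMAz, TMAx, TMAw, TMBz, TMBx, TMBw, TMDz, TMDx, TMDw. Columns: g, h.
{HRAz, HRAx, HRAw, HRBz, HRBx, HRBw, HRDz, HRDx, HRDw} → row (4,-4) (3,0)
{HMAz, HMAx, HMAw, HMBz, HMBx, HMBw, HMDz, HMDx, HMDw} → row (5,1) (3,0)
{TRAz, TRAx, TRAw, TMAz, TMAx, TMAw} → row (6,-1) (3,0)
{TRBz, TRBx, TRBw, TMBz, TMBx, TMBw} → row (-4,6) (3,0)
{TRDz, TMDz} → row (1,0) (3,0)
{TRDx, TMDx} → row (3,4) (3,0)
{TRDw, TMDw} → row (-2,-2) (3,0)
That's 7 distinct rows out of 36 strategies.

7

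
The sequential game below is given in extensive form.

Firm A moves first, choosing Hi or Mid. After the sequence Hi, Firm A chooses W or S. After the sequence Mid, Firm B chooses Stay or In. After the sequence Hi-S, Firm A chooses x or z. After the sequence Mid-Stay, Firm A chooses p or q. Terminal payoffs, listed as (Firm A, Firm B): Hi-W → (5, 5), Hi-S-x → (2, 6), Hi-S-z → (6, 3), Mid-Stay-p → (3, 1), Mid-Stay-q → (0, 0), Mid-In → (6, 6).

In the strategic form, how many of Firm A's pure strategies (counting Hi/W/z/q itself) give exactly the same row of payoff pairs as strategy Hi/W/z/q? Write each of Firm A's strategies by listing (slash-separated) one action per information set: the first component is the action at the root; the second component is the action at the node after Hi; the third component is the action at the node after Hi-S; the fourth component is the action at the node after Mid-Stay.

Row for Hi/W/z/q (columns Stay, In): (5,5) (5,5).
Under Hi/W/z/q, Firm A's choice at the node after Hi-S and at the node after Mid-Stay can never be reached regardless of what Firm B does, so varying those choices leaves every outcome unchanged.
Holding the reachable choices fixed and varying the unreachable ones freely already gives 2 × 2 = 4 equivalent strategies.
No other strategy reproduces this row, so those 4 are the full class: Hi/W/x/p, Hi/W/x/q, Hi/W/z/p, Hi/W/z/q.

4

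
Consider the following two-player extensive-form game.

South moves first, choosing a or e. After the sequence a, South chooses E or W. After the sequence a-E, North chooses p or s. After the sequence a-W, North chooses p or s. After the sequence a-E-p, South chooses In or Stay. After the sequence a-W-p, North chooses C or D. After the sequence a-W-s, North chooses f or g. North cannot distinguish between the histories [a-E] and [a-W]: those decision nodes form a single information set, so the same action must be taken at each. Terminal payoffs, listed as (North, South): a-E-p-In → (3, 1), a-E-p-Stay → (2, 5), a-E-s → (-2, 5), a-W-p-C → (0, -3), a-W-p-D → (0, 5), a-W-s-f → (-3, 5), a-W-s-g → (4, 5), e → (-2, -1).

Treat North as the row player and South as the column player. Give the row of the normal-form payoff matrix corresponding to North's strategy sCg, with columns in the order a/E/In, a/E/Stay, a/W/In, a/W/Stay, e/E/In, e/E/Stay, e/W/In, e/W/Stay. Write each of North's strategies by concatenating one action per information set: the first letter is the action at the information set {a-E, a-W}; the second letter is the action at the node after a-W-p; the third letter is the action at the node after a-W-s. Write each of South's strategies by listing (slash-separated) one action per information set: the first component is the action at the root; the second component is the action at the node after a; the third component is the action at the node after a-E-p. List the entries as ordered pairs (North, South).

(-2,5) (-2,5) (4,5) (4,5) (-2,-1) (-2,-1) (-2,-1) (-2,-1)

vs a/E/In: South plays a → South plays E at [a] → North plays s at [a-E] → (-2, 5)
vs a/E/Stay: South plays a → South plays E at [a] → North plays s at [a-E] → (-2, 5)
vs a/W/In: South plays a → South plays W at [a] → North plays s at [a-W] → North plays g at [a-W-s] → (4, 5)
vs a/W/Stay: South plays a → South plays W at [a] → North plays s at [a-W] → North plays g at [a-W-s] → (4, 5)
vs e/E/In: South plays e → (-2, -1)
vs e/E/Stay: South plays e → (-2, -1)
vs e/W/In: South plays e → (-2, -1)
vs e/W/Stay: South plays e → (-2, -1)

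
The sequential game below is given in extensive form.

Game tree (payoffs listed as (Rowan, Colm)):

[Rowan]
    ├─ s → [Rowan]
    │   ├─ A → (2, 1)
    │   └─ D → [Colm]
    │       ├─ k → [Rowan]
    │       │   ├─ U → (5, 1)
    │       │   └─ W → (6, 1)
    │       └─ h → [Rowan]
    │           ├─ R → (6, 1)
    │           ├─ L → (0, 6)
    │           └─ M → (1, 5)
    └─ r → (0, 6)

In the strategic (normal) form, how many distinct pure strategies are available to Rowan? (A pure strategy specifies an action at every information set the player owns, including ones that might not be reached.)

Rowan owns the root with actions {s, r} — two choices.
Rowan owns the node after s with actions {A, D} — two choices.
Rowan owns the node after s-D-k with actions {U, W} — two choices.
Rowan owns the node after s-D-h with actions {R, L, M} — three choices.
A pure strategy fixes one action at each information set independently, so the count is the product 2 × 2 × 2 × 3 = 24.
(For reference, Colm has 2 pure strategies, giving a 24×2 normal-form matrix.)

24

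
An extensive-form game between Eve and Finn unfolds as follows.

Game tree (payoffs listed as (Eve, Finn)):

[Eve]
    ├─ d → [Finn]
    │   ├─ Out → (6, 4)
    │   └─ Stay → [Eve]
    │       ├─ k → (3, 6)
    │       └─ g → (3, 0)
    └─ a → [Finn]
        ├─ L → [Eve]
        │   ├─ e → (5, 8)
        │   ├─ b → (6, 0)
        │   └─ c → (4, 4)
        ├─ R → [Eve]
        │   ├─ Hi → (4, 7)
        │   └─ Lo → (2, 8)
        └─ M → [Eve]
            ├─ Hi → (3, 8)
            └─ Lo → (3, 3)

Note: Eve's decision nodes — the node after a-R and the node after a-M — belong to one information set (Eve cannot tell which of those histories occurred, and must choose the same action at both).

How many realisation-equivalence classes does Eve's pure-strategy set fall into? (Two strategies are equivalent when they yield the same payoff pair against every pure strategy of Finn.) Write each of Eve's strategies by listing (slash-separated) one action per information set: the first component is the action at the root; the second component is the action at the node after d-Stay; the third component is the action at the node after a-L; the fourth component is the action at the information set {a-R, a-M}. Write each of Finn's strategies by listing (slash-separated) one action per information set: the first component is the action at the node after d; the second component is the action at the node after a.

Eve has 24 pure strategies: d/k/e/Hi, d/k/e/Lo, d/k/b/Hi, d/k/b/Lo, d/k/c/Hi, d/k/c/Lo, d/g/e/Hi, d/g/e/Lo, d/g/b/Hi, d/g/b/Lo, d/g/c/Hi, d/g/c/Lo, a/k/e/Hi, a/k/e/Lo, a/k/b/Hi, a/k/b/Lo, a/k/c/Hi, a/k/c/Lo, a/g/e/Hi, a/g/e/Lo, a/g/b/Hi, a/g/b/Lo, a/g/c/Hi, a/g/c/Lo. Columns: Out/L, Out/R, Out/M, Stay/L, Stay/R, Stay/M.
{d/k/e/Hi, d/k/e/Lo, d/k/b/Hi, d/k/b/Lo, d/k/c/Hi, d/k/c/Lo} → row (6,4) (6,4) (6,4) (3,6) (3,6) (3,6)
{d/g/e/Hi, d/g/e/Lo, d/g/b/Hi, d/g/b/Lo, d/g/c/Hi, d/g/c/Lo} → row (6,4) (6,4) (6,4) (3,0) (3,0) (3,0)
{a/k/e/Hi, a/g/e/Hi} → row (5,8) (4,7) (3,8) (5,8) (4,7) (3,8)
{a/k/e/Lo, a/g/e/Lo} → row (5,8) (2,8) (3,3) (5,8) (2,8) (3,3)
{a/k/b/Hi, a/g/b/Hi} → row (6,0) (4,7) (3,8) (6,0) (4,7) (3,8)
{a/k/b/Lo, a/g/b/Lo} → row (6,0) (2,8) (3,3) (6,0) (2,8) (3,3)
{a/k/c/Hi, a/g/c/Hi} → row (4,4) (4,7) (3,8) (4,4) (4,7) (3,8)
{a/k/c/Lo, a/g/c/Lo} → row (4,4) (2,8) (3,3) (4,4) (2,8) (3,3)
That's 8 distinct rows out of 24 strategies.

8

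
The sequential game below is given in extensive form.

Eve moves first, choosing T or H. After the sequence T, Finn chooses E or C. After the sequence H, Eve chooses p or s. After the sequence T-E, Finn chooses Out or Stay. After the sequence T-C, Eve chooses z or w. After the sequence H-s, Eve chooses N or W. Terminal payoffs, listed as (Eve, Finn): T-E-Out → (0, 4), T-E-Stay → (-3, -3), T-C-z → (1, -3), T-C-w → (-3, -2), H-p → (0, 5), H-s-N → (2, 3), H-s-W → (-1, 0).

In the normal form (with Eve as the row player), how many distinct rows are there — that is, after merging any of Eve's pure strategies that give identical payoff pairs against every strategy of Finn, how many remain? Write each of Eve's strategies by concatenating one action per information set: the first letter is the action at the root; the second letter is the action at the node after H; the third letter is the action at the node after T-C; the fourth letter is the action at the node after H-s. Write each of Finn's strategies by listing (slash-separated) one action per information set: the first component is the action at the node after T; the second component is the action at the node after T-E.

Eve has 16 pure strategies: TpzN, TpzW, TpwN, TpwW, TszN, TszW, TswN, TswW, HpzN, HpzW, HpwN, HpwW, HszN, HszW, HswN, HswW. Columns: E/Out, E/Stay, C/Out, C/Stay.
{TpzN, TpzW, TszN, TszW} → row (0,4) (-3,-3) (1,-3) (1,-3)
{TpwN, TpwW, TswN, TswW} → row (0,4) (-3,-3) (-3,-2) (-3,-2)
{HpzN, HpzW, HpwN, HpwW} → row (0,5) (0,5) (0,5) (0,5)
{HszN, HswN} → row (2,3) (2,3) (2,3) (2,3)
{HszW, HswW} → row (-1,0) (-1,0) (-1,0) (-1,0)
That's 5 distinct rows out of 16 strategies.

5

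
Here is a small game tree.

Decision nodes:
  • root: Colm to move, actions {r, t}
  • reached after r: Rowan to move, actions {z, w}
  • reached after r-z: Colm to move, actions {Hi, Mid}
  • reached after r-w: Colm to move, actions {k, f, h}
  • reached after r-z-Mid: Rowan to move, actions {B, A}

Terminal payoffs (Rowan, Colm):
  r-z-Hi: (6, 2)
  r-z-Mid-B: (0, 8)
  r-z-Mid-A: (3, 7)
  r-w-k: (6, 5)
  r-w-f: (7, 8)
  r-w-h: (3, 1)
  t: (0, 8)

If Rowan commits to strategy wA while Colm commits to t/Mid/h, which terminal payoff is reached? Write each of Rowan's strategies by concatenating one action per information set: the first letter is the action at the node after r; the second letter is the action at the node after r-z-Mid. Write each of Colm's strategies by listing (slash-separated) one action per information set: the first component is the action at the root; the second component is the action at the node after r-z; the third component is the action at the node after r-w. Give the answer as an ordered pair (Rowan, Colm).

Trace the play path from the root:
  Colm plays t
→ terminal payoff (0, 8).
(Rowan's choice at the node after r is never reached on this path, so it doesn't affect the outcome.)

(0, 8)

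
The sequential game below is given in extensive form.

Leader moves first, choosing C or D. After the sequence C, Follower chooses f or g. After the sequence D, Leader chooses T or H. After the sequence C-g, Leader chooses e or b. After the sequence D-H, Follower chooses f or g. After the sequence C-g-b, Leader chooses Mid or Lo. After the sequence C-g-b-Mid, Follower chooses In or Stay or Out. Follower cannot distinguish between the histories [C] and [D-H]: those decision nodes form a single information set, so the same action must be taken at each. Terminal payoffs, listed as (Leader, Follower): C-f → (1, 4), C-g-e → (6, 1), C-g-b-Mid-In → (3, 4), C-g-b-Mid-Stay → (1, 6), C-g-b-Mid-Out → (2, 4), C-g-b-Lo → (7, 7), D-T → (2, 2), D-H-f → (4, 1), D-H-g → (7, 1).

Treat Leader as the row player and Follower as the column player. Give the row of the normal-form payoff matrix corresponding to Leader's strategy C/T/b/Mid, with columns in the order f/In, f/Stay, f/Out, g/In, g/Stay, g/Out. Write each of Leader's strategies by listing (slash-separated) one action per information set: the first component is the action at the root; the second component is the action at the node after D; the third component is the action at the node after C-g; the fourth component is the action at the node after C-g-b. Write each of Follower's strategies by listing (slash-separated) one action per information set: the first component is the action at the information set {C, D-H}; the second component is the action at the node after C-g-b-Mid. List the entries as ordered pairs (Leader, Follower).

(1,4) (1,4) (1,4) (3,4) (1,6) (2,4)

vs f/In: Leader plays C → Follower plays f at [C] → (1, 4)
vs f/Stay: Leader plays C → Follower plays f at [C] → (1, 4)
vs f/Out: Leader plays C → Follower plays f at [C] → (1, 4)
vs g/In: Leader plays C → Follower plays g at [C] → Leader plays b at [C-g] → Leader plays Mid at [C-g-b] → Follower plays In at [C-g-b-Mid] → (3, 4)
vs g/Stay: Leader plays C → Follower plays g at [C] → Leader plays b at [C-g] → Leader plays Mid at [C-g-b] → Follower plays Stay at [C-g-b-Mid] → (1, 6)
vs g/Out: Leader plays C → Follower plays g at [C] → Leader plays b at [C-g] → Leader plays Mid at [C-g-b] → Follower plays Out at [C-g-b-Mid] → (2, 4)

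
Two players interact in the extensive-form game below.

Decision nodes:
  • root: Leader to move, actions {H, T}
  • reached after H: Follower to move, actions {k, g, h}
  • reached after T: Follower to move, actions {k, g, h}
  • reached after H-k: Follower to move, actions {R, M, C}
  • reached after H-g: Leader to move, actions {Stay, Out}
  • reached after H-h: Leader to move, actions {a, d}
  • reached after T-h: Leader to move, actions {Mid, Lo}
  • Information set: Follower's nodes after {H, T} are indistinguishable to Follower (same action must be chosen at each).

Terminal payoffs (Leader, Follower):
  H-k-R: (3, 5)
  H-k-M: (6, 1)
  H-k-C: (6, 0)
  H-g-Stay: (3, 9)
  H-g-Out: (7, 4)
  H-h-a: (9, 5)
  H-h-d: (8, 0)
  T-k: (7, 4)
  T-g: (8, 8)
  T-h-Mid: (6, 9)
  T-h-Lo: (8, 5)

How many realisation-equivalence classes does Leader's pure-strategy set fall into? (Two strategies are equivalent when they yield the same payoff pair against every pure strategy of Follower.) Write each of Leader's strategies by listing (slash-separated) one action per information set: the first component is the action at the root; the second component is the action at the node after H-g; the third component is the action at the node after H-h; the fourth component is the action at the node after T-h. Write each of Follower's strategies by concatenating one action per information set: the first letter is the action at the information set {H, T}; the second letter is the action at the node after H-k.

6

Leader has 16 pure strategies: H/Stay/a/Mid, H/Stay/a/Lo, H/Stay/d/Mid, H/Stay/d/Lo, H/Out/a/Mid, H/Out/a/Lo, H/Out/d/Mid, H/Out/d/Lo, T/Stay/a/Mid, T/Stay/a/Lo, T/Stay/d/Mid, T/Stay/d/Lo, T/Out/a/Mid, T/Out/a/Lo, T/Out/d/Mid, T/Out/d/Lo. Columns: kR, kM, kC, gR, gM, gC, hR, hM, hC.
{H/Stay/a/Mid, H/Stay/a/Lo} → row (3,5) (6,1) (6,0) (3,9) (3,9) (3,9) (9,5) (9,5) (9,5)
{H/Stay/d/Mid, H/Stay/d/Lo} → row (3,5) (6,1) (6,0) (3,9) (3,9) (3,9) (8,0) (8,0) (8,0)
{H/Out/a/Mid, H/Out/a/Lo} → row (3,5) (6,1) (6,0) (7,4) (7,4) (7,4) (9,5) (9,5) (9,5)
{H/Out/d/Mid, H/Out/d/Lo} → row (3,5) (6,1) (6,0) (7,4) (7,4) (7,4) (8,0) (8,0) (8,0)
{T/Stay/a/Mid, T/Stay/d/Mid, T/Out/a/Mid, T/Out/d/Mid} → row (7,4) (7,4) (7,4) (8,8) (8,8) (8,8) (6,9) (6,9) (6,9)
{T/Stay/a/Lo, T/Stay/d/Lo, T/Out/a/Lo, T/Out/d/Lo} → row (7,4) (7,4) (7,4) (8,8) (8,8) (8,8) (8,5) (8,5) (8,5)
That's 6 distinct rows out of 16 strategies.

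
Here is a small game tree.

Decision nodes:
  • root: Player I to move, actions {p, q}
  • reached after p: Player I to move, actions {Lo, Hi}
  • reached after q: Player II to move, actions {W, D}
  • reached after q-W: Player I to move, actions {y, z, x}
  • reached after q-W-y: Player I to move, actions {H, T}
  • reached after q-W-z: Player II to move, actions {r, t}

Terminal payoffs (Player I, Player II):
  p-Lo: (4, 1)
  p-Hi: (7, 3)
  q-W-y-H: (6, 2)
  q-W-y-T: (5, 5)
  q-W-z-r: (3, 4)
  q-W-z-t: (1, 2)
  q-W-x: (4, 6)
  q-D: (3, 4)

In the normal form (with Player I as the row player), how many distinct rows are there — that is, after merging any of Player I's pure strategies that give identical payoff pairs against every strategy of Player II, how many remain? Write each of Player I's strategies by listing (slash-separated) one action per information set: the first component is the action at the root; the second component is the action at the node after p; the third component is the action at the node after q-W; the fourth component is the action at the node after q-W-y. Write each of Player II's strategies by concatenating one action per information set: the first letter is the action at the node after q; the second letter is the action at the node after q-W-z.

Player I has 24 pure strategies: p/Lo/y/H, p/Lo/y/T, p/Lo/z/H, p/Lo/z/T, p/Lo/x/H, p/Lo/x/T, p/Hi/y/H, p/Hi/y/T, p/Hi/z/H, p/Hi/z/T, p/Hi/x/H, p/Hi/x/T, q/Lo/y/H, q/Lo/y/T, q/Lo/z/H, q/Lo/z/T, q/Lo/x/H, q/Lo/x/T, q/Hi/y/H, q/Hi/y/T, q/Hi/z/H, q/Hi/z/T, q/Hi/x/H, q/Hi/x/T. Columns: Wr, Wt, Dr, Dt.
{p/Lo/y/H, p/Lo/y/T, p/Lo/z/H, p/Lo/z/T, p/Lo/x/H, p/Lo/x/T} → row (4,1) (4,1) (4,1) (4,1)
{p/Hi/y/H, p/Hi/y/T, p/Hi/z/H, p/Hi/z/T, p/Hi/x/H, p/Hi/x/T} → row (7,3) (7,3) (7,3) (7,3)
{q/Lo/y/H, q/Hi/y/H} → row (6,2) (6,2) (3,4) (3,4)
{q/Lo/y/T, q/Hi/y/T} → row (5,5) (5,5) (3,4) (3,4)
{q/Lo/z/H, q/Lo/z/T, q/Hi/z/H, q/Hi/z/T} → row (3,4) (1,2) (3,4) (3,4)
{q/Lo/x/H, q/Lo/x/T, q/Hi/x/H, q/Hi/x/T} → row (4,6) (4,6) (3,4) (3,4)
That's 6 distinct rows out of 24 strategies.

6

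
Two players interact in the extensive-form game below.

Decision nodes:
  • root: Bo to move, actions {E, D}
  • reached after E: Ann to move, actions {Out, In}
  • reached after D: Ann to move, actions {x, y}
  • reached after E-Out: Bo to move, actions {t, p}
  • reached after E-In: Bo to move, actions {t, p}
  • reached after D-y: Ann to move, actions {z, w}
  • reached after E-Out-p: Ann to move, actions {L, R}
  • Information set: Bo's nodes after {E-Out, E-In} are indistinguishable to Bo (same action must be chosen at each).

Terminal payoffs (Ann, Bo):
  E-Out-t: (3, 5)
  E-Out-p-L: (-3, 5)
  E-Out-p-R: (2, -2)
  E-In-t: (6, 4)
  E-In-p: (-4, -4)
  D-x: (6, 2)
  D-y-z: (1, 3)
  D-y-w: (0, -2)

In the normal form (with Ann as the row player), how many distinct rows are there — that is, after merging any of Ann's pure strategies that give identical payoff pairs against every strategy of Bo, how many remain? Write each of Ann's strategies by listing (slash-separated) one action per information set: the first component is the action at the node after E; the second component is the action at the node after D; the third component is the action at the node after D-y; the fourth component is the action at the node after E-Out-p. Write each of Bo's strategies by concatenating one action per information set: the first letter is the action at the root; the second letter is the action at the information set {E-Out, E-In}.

9

Ann has 16 pure strategies: Out/x/z/L, Out/x/z/R, Out/x/w/L, Out/x/w/R, Out/y/z/L, Out/y/z/R, Out/y/w/L, Out/y/w/R, In/x/z/L, In/x/z/R, In/x/w/L, In/x/w/R, In/y/z/L, In/y/z/R, In/y/w/L, In/y/w/R. Columns: Et, Ep, Dt, Dp.
{Out/x/z/L, Out/x/w/L} → row (3,5) (-3,5) (6,2) (6,2)
{Out/x/z/R, Out/x/w/R} → row (3,5) (2,-2) (6,2) (6,2)
{Out/y/z/L} → row (3,5) (-3,5) (1,3) (1,3)
{Out/y/z/R} → row (3,5) (2,-2) (1,3) (1,3)
{Out/y/w/L} → row (3,5) (-3,5) (0,-2) (0,-2)
{Out/y/w/R} → row (3,5) (2,-2) (0,-2) (0,-2)
{In/x/z/L, In/x/z/R, In/x/w/L, In/x/w/R} → row (6,4) (-4,-4) (6,2) (6,2)
{In/y/z/L, In/y/z/R} → row (6,4) (-4,-4) (1,3) (1,3)
{In/y/w/L, In/y/w/R} → row (6,4) (-4,-4) (0,-2) (0,-2)
That's 9 distinct rows out of 16 strategies.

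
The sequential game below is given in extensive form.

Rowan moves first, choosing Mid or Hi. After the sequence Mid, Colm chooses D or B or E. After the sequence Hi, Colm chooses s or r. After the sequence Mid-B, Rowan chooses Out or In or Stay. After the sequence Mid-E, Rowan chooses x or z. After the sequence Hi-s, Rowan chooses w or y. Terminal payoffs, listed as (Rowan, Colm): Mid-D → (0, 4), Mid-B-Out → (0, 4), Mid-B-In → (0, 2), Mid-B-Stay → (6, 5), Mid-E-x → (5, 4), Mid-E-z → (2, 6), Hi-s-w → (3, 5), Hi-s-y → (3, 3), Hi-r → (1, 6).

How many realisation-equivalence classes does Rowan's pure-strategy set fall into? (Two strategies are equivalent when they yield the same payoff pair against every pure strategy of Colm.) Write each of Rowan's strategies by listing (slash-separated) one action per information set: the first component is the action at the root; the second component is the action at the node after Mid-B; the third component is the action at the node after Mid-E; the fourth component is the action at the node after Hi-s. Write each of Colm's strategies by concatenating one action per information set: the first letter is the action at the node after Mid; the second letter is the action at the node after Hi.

8

Rowan has 24 pure strategies: Mid/Out/x/w, Mid/Out/x/y, Mid/Out/z/w, Mid/Out/z/y, Mid/In/x/w, Mid/In/x/y, Mid/In/z/w, Mid/In/z/y, Mid/Stay/x/w, Mid/Stay/x/y, Mid/Stay/z/w, Mid/Stay/z/y, Hi/Out/x/w, Hi/Out/x/y, Hi/Out/z/w, Hi/Out/z/y, Hi/In/x/w, Hi/In/x/y, Hi/In/z/w, Hi/In/z/y, Hi/Stay/x/w, Hi/Stay/x/y, Hi/Stay/z/w, Hi/Stay/z/y. Columns: Ds, Dr, Bs, Br, Es, Er.
{Mid/Out/x/w, Mid/Out/x/y} → row (0,4) (0,4) (0,4) (0,4) (5,4) (5,4)
{Mid/Out/z/w, Mid/Out/z/y} → row (0,4) (0,4) (0,4) (0,4) (2,6) (2,6)
{Mid/In/x/w, Mid/In/x/y} → row (0,4) (0,4) (0,2) (0,2) (5,4) (5,4)
{Mid/In/z/w, Mid/In/z/y} → row (0,4) (0,4) (0,2) (0,2) (2,6) (2,6)
{Mid/Stay/x/w, Mid/Stay/x/y} → row (0,4) (0,4) (6,5) (6,5) (5,4) (5,4)
{Mid/Stay/z/w, Mid/Stay/z/y} → row (0,4) (0,4) (6,5) (6,5) (2,6) (2,6)
{Hi/Out/x/w, Hi/Out/z/w, Hi/In/x/w, Hi/In/z/w, Hi/Stay/x/w, Hi/Stay/z/w} → row (3,5) (1,6) (3,5) (1,6) (3,5) (1,6)
{Hi/Out/x/y, Hi/Out/z/y, Hi/In/x/y, Hi/In/z/y, Hi/Stay/x/y, Hi/Stay/z/y} → row (3,3) (1,6) (3,3) (1,6) (3,3) (1,6)
That's 8 distinct rows out of 24 strategies.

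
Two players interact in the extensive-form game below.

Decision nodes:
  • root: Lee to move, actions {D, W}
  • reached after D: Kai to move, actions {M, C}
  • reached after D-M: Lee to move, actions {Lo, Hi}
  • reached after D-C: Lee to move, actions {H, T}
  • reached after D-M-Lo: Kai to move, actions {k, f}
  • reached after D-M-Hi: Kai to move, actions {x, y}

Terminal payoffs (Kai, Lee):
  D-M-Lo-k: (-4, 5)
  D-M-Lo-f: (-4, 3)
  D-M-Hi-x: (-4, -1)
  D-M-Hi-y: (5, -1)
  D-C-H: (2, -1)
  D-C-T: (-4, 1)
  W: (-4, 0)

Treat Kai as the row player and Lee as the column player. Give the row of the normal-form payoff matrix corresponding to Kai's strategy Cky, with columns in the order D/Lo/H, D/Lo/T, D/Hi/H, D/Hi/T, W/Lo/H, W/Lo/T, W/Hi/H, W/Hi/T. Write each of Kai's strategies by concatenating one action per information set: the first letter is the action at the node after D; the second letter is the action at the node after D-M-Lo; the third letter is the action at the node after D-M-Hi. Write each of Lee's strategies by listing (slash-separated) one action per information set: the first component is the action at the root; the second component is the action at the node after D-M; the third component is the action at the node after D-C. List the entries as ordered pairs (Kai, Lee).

vs D/Lo/H: Lee plays D → Kai plays C at [D] → Lee plays H at [D-C] → (2, -1)
vs D/Lo/T: Lee plays D → Kai plays C at [D] → Lee plays T at [D-C] → (-4, 1)
vs D/Hi/H: Lee plays D → Kai plays C at [D] → Lee plays H at [D-C] → (2, -1)
vs D/Hi/T: Lee plays D → Kai plays C at [D] → Lee plays T at [D-C] → (-4, 1)
vs W/Lo/H: Lee plays W → (-4, 0)
vs W/Lo/T: Lee plays W → (-4, 0)
vs W/Hi/H: Lee plays W → (-4, 0)
vs W/Hi/T: Lee plays W → (-4, 0)

(2,-1) (-4,1) (2,-1) (-4,1) (-4,0) (-4,0) (-4,0) (-4,0)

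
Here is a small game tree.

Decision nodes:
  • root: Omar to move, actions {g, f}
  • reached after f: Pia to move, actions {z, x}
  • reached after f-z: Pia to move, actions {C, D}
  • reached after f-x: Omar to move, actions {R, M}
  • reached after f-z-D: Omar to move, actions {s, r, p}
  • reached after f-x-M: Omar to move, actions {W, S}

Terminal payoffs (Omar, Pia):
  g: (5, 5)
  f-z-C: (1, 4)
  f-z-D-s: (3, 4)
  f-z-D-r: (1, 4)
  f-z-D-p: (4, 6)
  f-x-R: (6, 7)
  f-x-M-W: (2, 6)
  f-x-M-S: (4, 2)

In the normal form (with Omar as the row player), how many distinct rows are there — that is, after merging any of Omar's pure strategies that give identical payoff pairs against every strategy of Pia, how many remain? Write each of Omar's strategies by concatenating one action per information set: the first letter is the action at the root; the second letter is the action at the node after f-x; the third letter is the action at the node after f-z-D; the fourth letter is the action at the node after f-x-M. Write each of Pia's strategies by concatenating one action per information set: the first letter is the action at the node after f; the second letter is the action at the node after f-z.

Omar has 24 pure strategies: gRsW, gRsS, gRrW, gRrS, gRpW, gRpS, gMsW, gMsS, gMrW, gMrS, gMpW, gMpS, fRsW, fRsS, fRrW, fRrS, fRpW, fRpS, fMsW, fMsS, fMrW, fMrS, fMpW, fMpS. Columns: zC, zD, xC, xD.
{gRsW, gRsS, gRrW, gRrS, gRpW, gRpS, gMsW, gMsS, gMrW, gMrS, gMpW, gMpS} → row (5,5) (5,5) (5,5) (5,5)
{fRsW, fRsS} → row (1,4) (3,4) (6,7) (6,7)
{fRrW, fRrS} → row (1,4) (1,4) (6,7) (6,7)
{fRpW, fRpS} → row (1,4) (4,6) (6,7) (6,7)
{fMsW} → row (1,4) (3,4) (2,6) (2,6)
{fMsS} → row (1,4) (3,4) (4,2) (4,2)
{fMrW} → row (1,4) (1,4) (2,6) (2,6)
{fMrS} → row (1,4) (1,4) (4,2) (4,2)
{fMpW} → row (1,4) (4,6) (2,6) (2,6)
{fMpS} → row (1,4) (4,6) (4,2) (4,2)
That's 10 distinct rows out of 24 strategies.

10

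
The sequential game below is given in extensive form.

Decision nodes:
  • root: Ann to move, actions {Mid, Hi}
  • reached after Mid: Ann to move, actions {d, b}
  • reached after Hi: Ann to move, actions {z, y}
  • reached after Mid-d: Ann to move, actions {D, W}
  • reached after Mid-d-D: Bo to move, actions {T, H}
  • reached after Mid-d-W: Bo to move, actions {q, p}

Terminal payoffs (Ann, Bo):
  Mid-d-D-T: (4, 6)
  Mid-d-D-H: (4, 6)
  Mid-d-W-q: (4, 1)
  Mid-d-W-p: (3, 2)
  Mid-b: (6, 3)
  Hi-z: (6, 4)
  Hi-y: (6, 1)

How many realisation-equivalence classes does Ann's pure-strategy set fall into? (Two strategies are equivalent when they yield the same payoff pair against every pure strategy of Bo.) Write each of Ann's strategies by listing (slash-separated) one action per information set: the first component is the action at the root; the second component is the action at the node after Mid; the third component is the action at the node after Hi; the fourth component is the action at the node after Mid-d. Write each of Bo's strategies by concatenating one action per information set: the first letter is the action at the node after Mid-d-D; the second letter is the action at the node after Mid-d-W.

Ann has 16 pure strategies: Mid/d/z/D, Mid/d/z/W, Mid/d/y/D, Mid/d/y/W, Mid/b/z/D, Mid/b/z/W, Mid/b/y/D, Mid/b/y/W, Hi/d/z/D, Hi/d/z/W, Hi/d/y/D, Hi/d/y/W, Hi/b/z/D, Hi/b/z/W, Hi/b/y/D, Hi/b/y/W. Columns: Tq, Tp, Hq, Hp.
{Mid/d/z/D, Mid/d/y/D} → row (4,6) (4,6) (4,6) (4,6)
{Mid/d/z/W, Mid/d/y/W} → row (4,1) (3,2) (4,1) (3,2)
{Mid/b/z/D, Mid/b/z/W, Mid/b/y/D, Mid/b/y/W} → row (6,3) (6,3) (6,3) (6,3)
{Hi/d/z/D, Hi/d/z/W, Hi/b/z/D, Hi/b/z/W} → row (6,4) (6,4) (6,4) (6,4)
{Hi/d/y/D, Hi/d/y/W, Hi/b/y/D, Hi/b/y/W} → row (6,1) (6,1) (6,1) (6,1)
That's 5 distinct rows out of 16 strategies.

5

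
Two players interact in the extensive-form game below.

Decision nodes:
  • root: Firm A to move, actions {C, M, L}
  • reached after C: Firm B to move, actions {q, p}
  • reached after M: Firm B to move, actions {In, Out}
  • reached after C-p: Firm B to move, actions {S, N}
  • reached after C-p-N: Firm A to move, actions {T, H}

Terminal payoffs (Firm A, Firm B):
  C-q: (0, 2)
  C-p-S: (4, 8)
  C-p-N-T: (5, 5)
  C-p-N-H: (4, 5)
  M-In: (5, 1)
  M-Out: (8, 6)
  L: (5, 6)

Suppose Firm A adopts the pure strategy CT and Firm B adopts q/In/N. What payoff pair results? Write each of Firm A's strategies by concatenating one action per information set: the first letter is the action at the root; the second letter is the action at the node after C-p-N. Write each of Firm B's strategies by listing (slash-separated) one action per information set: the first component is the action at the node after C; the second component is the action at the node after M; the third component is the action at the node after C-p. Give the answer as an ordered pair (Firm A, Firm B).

(0, 2)

Trace the play path from the root:
  Firm A plays C
  Firm B plays q at [C]
→ terminal payoff (0, 2).
(Firm A's choice at the node after C-p-N is never reached on this path, so it doesn't affect the outcome.)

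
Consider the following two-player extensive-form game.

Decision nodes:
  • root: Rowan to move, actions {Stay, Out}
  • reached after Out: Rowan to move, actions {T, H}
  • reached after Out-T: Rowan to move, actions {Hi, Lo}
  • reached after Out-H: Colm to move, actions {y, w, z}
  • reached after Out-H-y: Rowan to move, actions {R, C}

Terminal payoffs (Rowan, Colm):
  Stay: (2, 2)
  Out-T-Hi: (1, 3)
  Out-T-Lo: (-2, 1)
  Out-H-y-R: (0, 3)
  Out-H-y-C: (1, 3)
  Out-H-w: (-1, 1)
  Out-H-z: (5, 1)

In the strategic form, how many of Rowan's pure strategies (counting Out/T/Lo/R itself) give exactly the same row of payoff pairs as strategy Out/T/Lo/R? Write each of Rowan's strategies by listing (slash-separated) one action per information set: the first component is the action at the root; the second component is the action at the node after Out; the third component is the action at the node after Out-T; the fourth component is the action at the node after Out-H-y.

Row for Out/T/Lo/R (columns y, w, z): (-2,1) (-2,1) (-2,1).
Under Out/T/Lo/R, Rowan's choice at the node after Out-H-y can never be reached regardless of what Colm does, so varying those choices leaves every outcome unchanged.
Holding the reachable choices fixed and varying the unreachable one freely already gives 2 equivalent strategies.
No other strategy reproduces this row, so those 2 are the full class: Out/T/Lo/R, Out/T/Lo/C.

2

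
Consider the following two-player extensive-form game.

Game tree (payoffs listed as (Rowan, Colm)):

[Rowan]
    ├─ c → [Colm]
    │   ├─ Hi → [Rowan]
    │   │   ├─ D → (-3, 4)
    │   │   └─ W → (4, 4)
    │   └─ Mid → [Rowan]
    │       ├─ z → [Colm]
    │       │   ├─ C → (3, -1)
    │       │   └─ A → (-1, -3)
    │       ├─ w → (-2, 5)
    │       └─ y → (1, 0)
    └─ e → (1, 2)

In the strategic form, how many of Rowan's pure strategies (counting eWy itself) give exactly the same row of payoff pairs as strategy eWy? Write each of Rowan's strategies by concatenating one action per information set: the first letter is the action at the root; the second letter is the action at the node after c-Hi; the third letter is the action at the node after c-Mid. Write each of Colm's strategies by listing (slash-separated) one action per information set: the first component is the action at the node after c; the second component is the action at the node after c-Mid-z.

6

Row for eWy (columns Hi/C, Hi/A, Mid/C, Mid/A): (1,2) (1,2) (1,2) (1,2).
Under eWy, Rowan's choice at the node after c-Hi and at the node after c-Mid can never be reached regardless of what Colm does, so varying those choices leaves every outcome unchanged.
Holding the reachable choices fixed and varying the unreachable ones freely already gives 2 × 3 = 6 equivalent strategies.
No other strategy reproduces this row, so those 6 are the full class: eDz, eDw, eDy, eWz, eWw, eWy.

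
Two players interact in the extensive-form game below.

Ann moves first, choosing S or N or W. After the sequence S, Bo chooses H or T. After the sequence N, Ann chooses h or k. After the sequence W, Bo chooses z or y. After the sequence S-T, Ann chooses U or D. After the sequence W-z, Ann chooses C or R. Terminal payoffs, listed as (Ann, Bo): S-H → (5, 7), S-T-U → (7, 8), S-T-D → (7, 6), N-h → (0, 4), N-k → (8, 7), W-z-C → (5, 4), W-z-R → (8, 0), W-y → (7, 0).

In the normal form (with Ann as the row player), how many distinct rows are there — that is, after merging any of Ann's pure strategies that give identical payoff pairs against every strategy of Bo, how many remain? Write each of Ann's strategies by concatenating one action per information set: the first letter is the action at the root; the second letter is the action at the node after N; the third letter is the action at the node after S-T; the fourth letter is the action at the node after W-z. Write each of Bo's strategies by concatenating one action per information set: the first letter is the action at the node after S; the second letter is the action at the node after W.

6

Ann has 24 pure strategies: ShUC, ShUR, ShDC, ShDR, SkUC, SkUR, SkDC, SkDR, NhUC, NhUR, NhDC, NhDR, NkUC, NkUR, NkDC, NkDR, WhUC, WhUR, WhDC, WhDR, WkUC, WkUR, WkDC, WkDR. Columns: Hz, Hy, Tz, Ty.
{ShUC, ShUR, SkUC, SkUR} → row (5,7) (5,7) (7,8) (7,8)
{ShDC, ShDR, SkDC, SkDR} → row (5,7) (5,7) (7,6) (7,6)
{NhUC, NhUR, NhDC, NhDR} → row (0,4) (0,4) (0,4) (0,4)
{NkUC, NkUR, NkDC, NkDR} → row (8,7) (8,7) (8,7) (8,7)
{WhUC, WhDC, WkUC, WkDC} → row (5,4) (7,0) (5,4) (7,0)
{WhUR, WhDR, WkUR, WkDR} → row (8,0) (7,0) (8,0) (7,0)
That's 6 distinct rows out of 24 strategies.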